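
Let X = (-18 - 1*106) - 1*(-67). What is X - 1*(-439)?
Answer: 382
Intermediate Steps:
X = -57 (X = (-18 - 106) + 67 = -124 + 67 = -57)
X - 1*(-439) = -57 - 1*(-439) = -57 + 439 = 382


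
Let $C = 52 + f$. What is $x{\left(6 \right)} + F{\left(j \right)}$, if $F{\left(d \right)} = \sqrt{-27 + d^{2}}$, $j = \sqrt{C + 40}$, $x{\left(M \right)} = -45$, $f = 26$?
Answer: $-45 + \sqrt{91} \approx -35.461$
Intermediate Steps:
$C = 78$ ($C = 52 + 26 = 78$)
$j = \sqrt{118}$ ($j = \sqrt{78 + 40} = \sqrt{118} \approx 10.863$)
$x{\left(6 \right)} + F{\left(j \right)} = -45 + \sqrt{-27 + \left(\sqrt{118}\right)^{2}} = -45 + \sqrt{-27 + 118} = -45 + \sqrt{91}$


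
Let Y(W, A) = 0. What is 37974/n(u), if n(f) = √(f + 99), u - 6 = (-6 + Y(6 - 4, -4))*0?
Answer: 12658*√105/35 ≈ 3705.9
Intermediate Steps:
u = 6 (u = 6 + (-6 + 0)*0 = 6 - 6*0 = 6 + 0 = 6)
n(f) = √(99 + f)
37974/n(u) = 37974/(√(99 + 6)) = 37974/(√105) = 37974*(√105/105) = 12658*√105/35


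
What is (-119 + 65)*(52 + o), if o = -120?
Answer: 3672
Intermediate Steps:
(-119 + 65)*(52 + o) = (-119 + 65)*(52 - 120) = -54*(-68) = 3672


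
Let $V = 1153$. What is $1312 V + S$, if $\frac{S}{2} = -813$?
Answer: $1511110$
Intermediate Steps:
$S = -1626$ ($S = 2 \left(-813\right) = -1626$)
$1312 V + S = 1312 \cdot 1153 - 1626 = 1512736 - 1626 = 1511110$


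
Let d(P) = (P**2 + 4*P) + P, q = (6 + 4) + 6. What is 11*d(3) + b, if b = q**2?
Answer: 520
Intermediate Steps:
q = 16 (q = 10 + 6 = 16)
d(P) = P**2 + 5*P
b = 256 (b = 16**2 = 256)
11*d(3) + b = 11*(3*(5 + 3)) + 256 = 11*(3*8) + 256 = 11*24 + 256 = 264 + 256 = 520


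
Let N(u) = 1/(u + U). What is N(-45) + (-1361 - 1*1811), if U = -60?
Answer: -333061/105 ≈ -3172.0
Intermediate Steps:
N(u) = 1/(-60 + u) (N(u) = 1/(u - 60) = 1/(-60 + u))
N(-45) + (-1361 - 1*1811) = 1/(-60 - 45) + (-1361 - 1*1811) = 1/(-105) + (-1361 - 1811) = -1/105 - 3172 = -333061/105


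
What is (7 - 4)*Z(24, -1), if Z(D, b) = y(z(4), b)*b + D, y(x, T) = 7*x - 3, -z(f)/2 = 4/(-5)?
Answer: 237/5 ≈ 47.400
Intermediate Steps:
z(f) = 8/5 (z(f) = -8/(-5) = -8*(-1)/5 = -2*(-⅘) = 8/5)
y(x, T) = -3 + 7*x
Z(D, b) = D + 41*b/5 (Z(D, b) = (-3 + 7*(8/5))*b + D = (-3 + 56/5)*b + D = 41*b/5 + D = D + 41*b/5)
(7 - 4)*Z(24, -1) = (7 - 4)*(24 + (41/5)*(-1)) = 3*(24 - 41/5) = 3*(79/5) = 237/5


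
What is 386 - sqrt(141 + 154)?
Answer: 386 - sqrt(295) ≈ 368.82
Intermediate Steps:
386 - sqrt(141 + 154) = 386 - sqrt(295)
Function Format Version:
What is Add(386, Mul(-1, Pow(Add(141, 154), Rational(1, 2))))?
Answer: Add(386, Mul(-1, Pow(295, Rational(1, 2)))) ≈ 368.82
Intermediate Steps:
Add(386, Mul(-1, Pow(Add(141, 154), Rational(1, 2)))) = Add(386, Mul(-1, Pow(295, Rational(1, 2))))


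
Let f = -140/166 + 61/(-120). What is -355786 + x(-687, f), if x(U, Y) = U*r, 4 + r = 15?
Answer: -363343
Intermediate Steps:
f = -13463/9960 (f = -140*1/166 + 61*(-1/120) = -70/83 - 61/120 = -13463/9960 ≈ -1.3517)
r = 11 (r = -4 + 15 = 11)
x(U, Y) = 11*U (x(U, Y) = U*11 = 11*U)
-355786 + x(-687, f) = -355786 + 11*(-687) = -355786 - 7557 = -363343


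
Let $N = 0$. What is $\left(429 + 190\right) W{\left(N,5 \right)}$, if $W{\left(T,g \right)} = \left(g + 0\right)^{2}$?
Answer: $15475$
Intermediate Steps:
$W{\left(T,g \right)} = g^{2}$
$\left(429 + 190\right) W{\left(N,5 \right)} = \left(429 + 190\right) 5^{2} = 619 \cdot 25 = 15475$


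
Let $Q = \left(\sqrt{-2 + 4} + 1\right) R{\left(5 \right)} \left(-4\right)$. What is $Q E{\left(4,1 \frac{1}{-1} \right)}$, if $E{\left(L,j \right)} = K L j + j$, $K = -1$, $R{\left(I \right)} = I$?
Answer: $-60 - 60 \sqrt{2} \approx -144.85$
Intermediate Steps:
$E{\left(L,j \right)} = j - L j$ ($E{\left(L,j \right)} = - L j + j = j - L j$)
$Q = -20 - 20 \sqrt{2}$ ($Q = \left(\sqrt{-2 + 4} + 1\right) 5 \left(-4\right) = \left(\sqrt{2} + 1\right) 5 \left(-4\right) = \left(1 + \sqrt{2}\right) 5 \left(-4\right) = \left(5 + 5 \sqrt{2}\right) \left(-4\right) = -20 - 20 \sqrt{2} \approx -48.284$)
$Q E{\left(4,1 \frac{1}{-1} \right)} = \left(-20 - 20 \sqrt{2}\right) 1 \frac{1}{-1} \left(1 - 4\right) = \left(-20 - 20 \sqrt{2}\right) 1 \left(-1\right) \left(1 - 4\right) = \left(-20 - 20 \sqrt{2}\right) \left(\left(-1\right) \left(-3\right)\right) = \left(-20 - 20 \sqrt{2}\right) 3 = -60 - 60 \sqrt{2}$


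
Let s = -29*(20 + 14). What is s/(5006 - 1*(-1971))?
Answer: -986/6977 ≈ -0.14132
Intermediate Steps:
s = -986 (s = -29*34 = -986)
s/(5006 - 1*(-1971)) = -986/(5006 - 1*(-1971)) = -986/(5006 + 1971) = -986/6977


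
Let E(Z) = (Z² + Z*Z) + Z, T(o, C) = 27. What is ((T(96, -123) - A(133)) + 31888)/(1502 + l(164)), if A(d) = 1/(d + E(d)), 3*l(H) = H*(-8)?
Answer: 3412734777/113846936 ≈ 29.977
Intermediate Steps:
l(H) = -8*H/3 (l(H) = (H*(-8))/3 = (-8*H)/3 = -8*H/3)
E(Z) = Z + 2*Z² (E(Z) = (Z² + Z²) + Z = 2*Z² + Z = Z + 2*Z²)
A(d) = 1/(d + d*(1 + 2*d))
((T(96, -123) - A(133)) + 31888)/(1502 + l(164)) = ((27 - 1/(2*133*(1 + 133))) + 31888)/(1502 - 8/3*164) = ((27 - 1/(2*133*134)) + 31888)/(1502 - 1312/3) = ((27 - 1/(2*133*134)) + 31888)/(3194/3) = ((27 - 1*1/35644) + 31888)*(3/3194) = ((27 - 1/35644) + 31888)*(3/3194) = (962387/35644 + 31888)*(3/3194) = (1137578259/35644)*(3/3194) = 3412734777/113846936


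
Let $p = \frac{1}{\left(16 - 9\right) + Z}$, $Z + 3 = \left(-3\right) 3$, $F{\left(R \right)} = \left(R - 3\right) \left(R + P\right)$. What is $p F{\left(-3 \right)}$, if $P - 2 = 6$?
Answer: $6$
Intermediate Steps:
$P = 8$ ($P = 2 + 6 = 8$)
$F{\left(R \right)} = \left(-3 + R\right) \left(8 + R\right)$ ($F{\left(R \right)} = \left(R - 3\right) \left(R + 8\right) = \left(-3 + R\right) \left(8 + R\right)$)
$Z = -12$ ($Z = -3 - 9 = -12$)
$p = - \frac{1}{5}$ ($p = \frac{1}{\left(16 - 9\right) - 12} = \frac{1}{7 - 12} = \frac{1}{-5} = - \frac{1}{5} \approx -0.2$)
$p F{\left(-3 \right)} = - \frac{-24 + \left(-3\right)^{2} + 5 \left(-3\right)}{5} = - \frac{-24 + 9 - 15}{5} = \left(- \frac{1}{5}\right) \left(-30\right) = 6$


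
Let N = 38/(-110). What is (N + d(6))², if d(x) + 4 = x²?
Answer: 3031081/3025 ≈ 1002.0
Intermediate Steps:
d(x) = -4 + x²
N = -19/55 (N = 38*(-1/110) = -19/55 ≈ -0.34545)
(N + d(6))² = (-19/55 + (-4 + 6²))² = (-19/55 + (-4 + 36))² = (-19/55 + 32)² = (1741/55)² = 3031081/3025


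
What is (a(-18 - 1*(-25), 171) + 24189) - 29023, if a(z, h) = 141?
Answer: -4693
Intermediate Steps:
(a(-18 - 1*(-25), 171) + 24189) - 29023 = (141 + 24189) - 29023 = 24330 - 29023 = -4693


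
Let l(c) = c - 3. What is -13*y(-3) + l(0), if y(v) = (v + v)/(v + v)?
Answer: -16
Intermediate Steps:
y(v) = 1 (y(v) = (2*v)/((2*v)) = (2*v)*(1/(2*v)) = 1)
l(c) = -3 + c
-13*y(-3) + l(0) = -13*1 + (-3 + 0) = -13 - 3 = -16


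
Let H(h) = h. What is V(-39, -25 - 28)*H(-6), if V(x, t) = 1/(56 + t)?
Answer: -2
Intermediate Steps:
V(-39, -25 - 28)*H(-6) = -6/(56 + (-25 - 28)) = -6/(56 - 53) = -6/3 = (⅓)*(-6) = -2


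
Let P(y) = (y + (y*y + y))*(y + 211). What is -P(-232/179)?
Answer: 1097281584/5735339 ≈ 191.32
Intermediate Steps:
P(y) = (211 + y)*(y² + 2*y) (P(y) = (y + (y² + y))*(211 + y) = (y + (y + y²))*(211 + y) = (y² + 2*y)*(211 + y) = (211 + y)*(y² + 2*y))
-P(-232/179) = -(-232/179)*(422 + (-232/179)² + 213*(-232/179)) = -(-232*1/179)*(422 + (-232*1/179)² + 213*(-232*1/179)) = -(-232)*(422 + (-232/179)² + 213*(-232/179))/179 = -(-232)*(422 + 53824/32041 - 49416/179)/179 = -(-232)*4729662/(179*32041) = -1*(-1097281584/5735339) = 1097281584/5735339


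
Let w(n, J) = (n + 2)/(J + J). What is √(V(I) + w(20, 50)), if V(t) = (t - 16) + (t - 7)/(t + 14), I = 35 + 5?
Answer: √5587/15 ≈ 4.9831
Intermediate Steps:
I = 40
V(t) = -16 + t + (-7 + t)/(14 + t) (V(t) = (-16 + t) + (-7 + t)/(14 + t) = -16 + t + (-7 + t)/(14 + t))
w(n, J) = (2 + n)/(2*J) (w(n, J) = (2 + n)/((2*J)) = (2 + n)*(1/(2*J)) = (2 + n)/(2*J))
√(V(I) + w(20, 50)) = √((-231 + 40² - 1*40)/(14 + 40) + (½)*(2 + 20)/50) = √((-231 + 1600 - 40)/54 + (½)*(1/50)*22) = √((1/54)*1329 + 11/50) = √(443/18 + 11/50) = √(5587/225) = √5587/15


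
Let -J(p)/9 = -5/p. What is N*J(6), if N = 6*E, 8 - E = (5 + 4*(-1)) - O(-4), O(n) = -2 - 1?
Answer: 180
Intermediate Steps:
O(n) = -3
E = 4 (E = 8 - ((5 + 4*(-1)) - 1*(-3)) = 8 - ((5 - 4) + 3) = 8 - (1 + 3) = 8 - 1*4 = 8 - 4 = 4)
J(p) = 45/p (J(p) = -(-45)/p = 45/p)
N = 24 (N = 6*4 = 24)
N*J(6) = 24*(45/6) = 24*(45*(1/6)) = 24*(15/2) = 180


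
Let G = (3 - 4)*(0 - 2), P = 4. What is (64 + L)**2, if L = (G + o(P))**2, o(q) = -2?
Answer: 4096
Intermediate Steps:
G = 2 (G = -1*(-2) = 2)
L = 0 (L = (2 - 2)**2 = 0**2 = 0)
(64 + L)**2 = (64 + 0)**2 = 64**2 = 4096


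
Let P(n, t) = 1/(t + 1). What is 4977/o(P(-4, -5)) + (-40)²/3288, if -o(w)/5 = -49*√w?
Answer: 200/411 - 1422*I/35 ≈ 0.48662 - 40.629*I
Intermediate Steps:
P(n, t) = 1/(1 + t)
o(w) = 245*√w (o(w) = -(-245)*√w = 245*√w)
4977/o(P(-4, -5)) + (-40)²/3288 = 4977/((245*√(1/(1 - 5)))) + (-40)²/3288 = 4977/((245*√(1/(-4)))) + 1600*(1/3288) = 4977/((245*√(-¼))) + 200/411 = 4977/((245*(I/2))) + 200/411 = 4977/((245*I/2)) + 200/411 = 4977*(-2*I/245) + 200/411 = -1422*I/35 + 200/411 = 200/411 - 1422*I/35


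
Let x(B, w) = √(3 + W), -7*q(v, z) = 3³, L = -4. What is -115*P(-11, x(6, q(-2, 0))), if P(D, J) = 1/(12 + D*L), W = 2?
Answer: -115/56 ≈ -2.0536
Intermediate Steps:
q(v, z) = -27/7 (q(v, z) = -⅐*3³ = -⅐*27 = -27/7)
x(B, w) = √5 (x(B, w) = √(3 + 2) = √5)
P(D, J) = 1/(12 - 4*D) (P(D, J) = 1/(12 + D*(-4)) = 1/(12 - 4*D))
-115*P(-11, x(6, q(-2, 0))) = -115/(4*(3 - 1*(-11))) = -115/(4*(3 + 11)) = -115/(4*14) = -115*1/56 = -115/56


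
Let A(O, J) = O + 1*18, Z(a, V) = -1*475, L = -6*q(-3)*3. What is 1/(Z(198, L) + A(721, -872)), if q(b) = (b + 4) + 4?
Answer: 1/264 ≈ 0.0037879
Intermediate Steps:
q(b) = 8 + b (q(b) = (4 + b) + 4 = 8 + b)
L = -90 (L = -6*(8 - 3)*3 = -6*5*3 = -30*3 = -90)
Z(a, V) = -475
A(O, J) = 18 + O (A(O, J) = O + 18 = 18 + O)
1/(Z(198, L) + A(721, -872)) = 1/(-475 + (18 + 721)) = 1/(-475 + 739) = 1/264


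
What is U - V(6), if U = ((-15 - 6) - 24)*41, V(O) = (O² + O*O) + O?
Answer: -1923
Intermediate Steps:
V(O) = O + 2*O² (V(O) = (O² + O²) + O = 2*O² + O = O + 2*O²)
U = -1845 (U = (-21 - 24)*41 = -45*41 = -1845)
U - V(6) = -1845 - 6*(1 + 2*6) = -1845 - 6*(1 + 12) = -1845 - 6*13 = -1845 - 1*78 = -1845 - 78 = -1923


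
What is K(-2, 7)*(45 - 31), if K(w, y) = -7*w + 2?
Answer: 224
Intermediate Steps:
K(w, y) = 2 - 7*w
K(-2, 7)*(45 - 31) = (2 - 7*(-2))*(45 - 31) = (2 + 14)*14 = 16*14 = 224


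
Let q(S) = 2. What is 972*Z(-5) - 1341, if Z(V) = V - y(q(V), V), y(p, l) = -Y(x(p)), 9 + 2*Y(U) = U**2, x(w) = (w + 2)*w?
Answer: 20529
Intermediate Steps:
x(w) = w*(2 + w) (x(w) = (2 + w)*w = w*(2 + w))
Y(U) = -9/2 + U**2/2
y(p, l) = 9/2 - p**2*(2 + p)**2/2 (y(p, l) = -(-9/2 + (p*(2 + p))**2/2) = -(-9/2 + (p**2*(2 + p)**2)/2) = -(-9/2 + p**2*(2 + p)**2/2) = 9/2 - p**2*(2 + p)**2/2)
Z(V) = 55/2 + V (Z(V) = V - (9/2 - 1/2*2**2*(2 + 2)**2) = V - (9/2 - 1/2*4*4**2) = V - (9/2 - 1/2*4*16) = V - (9/2 - 32) = V - 1*(-55/2) = V + 55/2 = 55/2 + V)
972*Z(-5) - 1341 = 972*(55/2 - 5) - 1341 = 972*(45/2) - 1341 = 21870 - 1341 = 20529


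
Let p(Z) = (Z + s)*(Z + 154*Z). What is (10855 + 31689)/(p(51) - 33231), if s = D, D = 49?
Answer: 42544/757269 ≈ 0.056181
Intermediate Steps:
s = 49
p(Z) = 155*Z*(49 + Z) (p(Z) = (Z + 49)*(Z + 154*Z) = (49 + Z)*(155*Z) = 155*Z*(49 + Z))
(10855 + 31689)/(p(51) - 33231) = (10855 + 31689)/(155*51*(49 + 51) - 33231) = 42544/(155*51*100 - 33231) = 42544/(790500 - 33231) = 42544/757269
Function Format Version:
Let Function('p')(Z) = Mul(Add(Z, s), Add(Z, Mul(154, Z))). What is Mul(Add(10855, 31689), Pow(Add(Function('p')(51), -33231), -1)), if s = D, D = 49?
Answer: Rational(42544, 757269) ≈ 0.056181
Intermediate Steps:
s = 49
Function('p')(Z) = Mul(155, Z, Add(49, Z)) (Function('p')(Z) = Mul(Add(Z, 49), Add(Z, Mul(154, Z))) = Mul(Add(49, Z), Mul(155, Z)) = Mul(155, Z, Add(49, Z)))
Mul(Add(10855, 31689), Pow(Add(Function('p')(51), -33231), -1)) = Mul(Add(10855, 31689), Pow(Add(Mul(155, 51, Add(49, 51)), -33231), -1)) = Mul(42544, Pow(Add(Mul(155, 51, 100), -33231), -1)) = Mul(42544, Pow(Add(790500, -33231), -1)) = Mul(42544, Pow(757269, -1)) = Mul(42544, Rational(1, 757269)) = Rational(42544, 757269)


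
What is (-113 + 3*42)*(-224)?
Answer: -2912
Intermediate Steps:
(-113 + 3*42)*(-224) = (-113 + 126)*(-224) = 13*(-224) = -2912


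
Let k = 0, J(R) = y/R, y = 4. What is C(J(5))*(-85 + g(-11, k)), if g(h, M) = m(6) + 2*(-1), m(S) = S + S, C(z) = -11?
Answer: 825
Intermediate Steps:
J(R) = 4/R
m(S) = 2*S
g(h, M) = 10 (g(h, M) = 2*6 + 2*(-1) = 12 - 2 = 10)
C(J(5))*(-85 + g(-11, k)) = -11*(-85 + 10) = -11*(-75) = 825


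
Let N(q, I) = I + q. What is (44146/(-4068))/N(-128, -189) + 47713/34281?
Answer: 389147867/272884378 ≈ 1.4261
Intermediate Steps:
(44146/(-4068))/N(-128, -189) + 47713/34281 = (44146/(-4068))/(-189 - 128) + 47713/34281 = (44146*(-1/4068))/(-317) + 47713*(1/34281) = -22073/2034*(-1/317) + 47713/34281 = 22073/644778 + 47713/34281 = 389147867/272884378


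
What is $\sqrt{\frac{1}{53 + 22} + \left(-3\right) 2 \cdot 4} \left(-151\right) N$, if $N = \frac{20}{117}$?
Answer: $- \frac{604 i \sqrt{5397}}{351} \approx - 126.42 i$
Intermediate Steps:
$N = \frac{20}{117}$ ($N = 20 \cdot \frac{1}{117} = \frac{20}{117} \approx 0.17094$)
$\sqrt{\frac{1}{53 + 22} + \left(-3\right) 2 \cdot 4} \left(-151\right) N = \sqrt{\frac{1}{53 + 22} + \left(-3\right) 2 \cdot 4} \left(-151\right) \frac{20}{117} = \sqrt{\frac{1}{75} - 24} \left(-151\right) \frac{20}{117} = \sqrt{- \frac{1799}{75}} \left(-151\right) \frac{20}{117} = \frac{i \sqrt{5397}}{15} \left(-151\right) \frac{20}{117} = - \frac{151 i \sqrt{5397}}{15} \cdot \frac{20}{117} = - \frac{604 i \sqrt{5397}}{351}$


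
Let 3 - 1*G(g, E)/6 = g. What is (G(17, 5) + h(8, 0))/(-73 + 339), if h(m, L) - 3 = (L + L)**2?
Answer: -81/266 ≈ -0.30451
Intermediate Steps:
G(g, E) = 18 - 6*g
h(m, L) = 3 + 4*L**2 (h(m, L) = 3 + (L + L)**2 = 3 + (2*L)**2 = 3 + 4*L**2)
(G(17, 5) + h(8, 0))/(-73 + 339) = ((18 - 6*17) + (3 + 4*0**2))/(-73 + 339) = ((18 - 102) + (3 + 4*0))/266 = (-84 + (3 + 0))*(1/266) = (-84 + 3)*(1/266) = -81*1/266 = -81/266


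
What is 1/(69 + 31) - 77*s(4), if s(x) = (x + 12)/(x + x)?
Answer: -15399/100 ≈ -153.99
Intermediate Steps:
s(x) = (12 + x)/(2*x) (s(x) = (12 + x)/((2*x)) = (12 + x)*(1/(2*x)) = (12 + x)/(2*x))
1/(69 + 31) - 77*s(4) = 1/(69 + 31) - 77*(12 + 4)/(2*4) = 1/100 - 77*16/(2*4) = 1/100 - 77*2 = 1/100 - 154 = -15399/100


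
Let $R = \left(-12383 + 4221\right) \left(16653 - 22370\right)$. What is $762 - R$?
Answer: $-46661392$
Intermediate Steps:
$R = 46662154$ ($R = \left(-8162\right) \left(-5717\right) = 46662154$)
$762 - R = 762 - 46662154 = -46661392$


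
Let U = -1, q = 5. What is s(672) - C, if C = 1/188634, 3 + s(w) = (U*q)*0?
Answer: -565903/188634 ≈ -3.0000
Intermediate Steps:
s(w) = -3 (s(w) = -3 - 1*5*0 = -3 - 5*0 = -3 + 0 = -3)
C = 1/188634 ≈ 5.3013e-6
s(672) - C = -3 - 1*1/188634 = -3 - 1/188634 = -565903/188634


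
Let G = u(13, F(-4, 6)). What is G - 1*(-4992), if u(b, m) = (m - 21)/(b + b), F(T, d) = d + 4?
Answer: 129781/26 ≈ 4991.6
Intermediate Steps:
F(T, d) = 4 + d
u(b, m) = (-21 + m)/(2*b) (u(b, m) = (-21 + m)/((2*b)) = (-21 + m)*(1/(2*b)) = (-21 + m)/(2*b))
G = -11/26 (G = (½)*(-21 + (4 + 6))/13 = (½)*(1/13)*(-21 + 10) = (½)*(1/13)*(-11) = -11/26 ≈ -0.42308)
G - 1*(-4992) = -11/26 - 1*(-4992) = -11/26 + 4992 = 129781/26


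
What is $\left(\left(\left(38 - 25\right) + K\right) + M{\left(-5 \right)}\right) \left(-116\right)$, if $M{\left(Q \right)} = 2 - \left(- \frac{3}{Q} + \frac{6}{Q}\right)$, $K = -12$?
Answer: $- \frac{2088}{5} \approx -417.6$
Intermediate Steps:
$M{\left(Q \right)} = 2 - \frac{3}{Q}$
$\left(\left(\left(38 - 25\right) + K\right) + M{\left(-5 \right)}\right) \left(-116\right) = \left(\left(\left(38 - 25\right) - 12\right) + \left(2 - \frac{3}{-5}\right)\right) \left(-116\right) = \left(\left(13 - 12\right) + \left(2 - - \frac{3}{5}\right)\right) \left(-116\right) = \left(1 + \left(2 + \frac{3}{5}\right)\right) \left(-116\right) = \left(1 + \frac{13}{5}\right) \left(-116\right) = \frac{18}{5} \left(-116\right) = - \frac{2088}{5}$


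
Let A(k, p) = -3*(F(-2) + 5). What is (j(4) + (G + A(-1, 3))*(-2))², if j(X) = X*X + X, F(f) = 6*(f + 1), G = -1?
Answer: 256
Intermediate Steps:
F(f) = 6 + 6*f (F(f) = 6*(1 + f) = 6 + 6*f)
A(k, p) = 3 (A(k, p) = -3*((6 + 6*(-2)) + 5) = -3*((6 - 12) + 5) = -3*(-6 + 5) = -3*(-1) = 3)
j(X) = X + X² (j(X) = X² + X = X + X²)
(j(4) + (G + A(-1, 3))*(-2))² = (4*(1 + 4) + (-1 + 3)*(-2))² = (4*5 + 2*(-2))² = (20 - 4)² = 16² = 256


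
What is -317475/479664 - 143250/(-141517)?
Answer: 2642639825/7542290032 ≈ 0.35038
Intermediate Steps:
-317475/479664 - 143250/(-141517) = -317475*1/479664 - 143250*(-1/141517) = -35275/53296 + 143250/141517 = 2642639825/7542290032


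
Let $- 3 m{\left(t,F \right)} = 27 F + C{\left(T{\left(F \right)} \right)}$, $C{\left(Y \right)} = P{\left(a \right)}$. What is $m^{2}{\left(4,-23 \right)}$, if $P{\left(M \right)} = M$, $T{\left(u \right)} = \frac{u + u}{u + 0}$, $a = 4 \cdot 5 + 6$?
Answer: $\frac{354025}{9} \approx 39336.0$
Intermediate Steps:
$a = 26$ ($a = 20 + 6 = 26$)
$T{\left(u \right)} = 2$ ($T{\left(u \right)} = \frac{2 u}{u} = 2$)
$C{\left(Y \right)} = 26$
$m{\left(t,F \right)} = - \frac{26}{3} - 9 F$ ($m{\left(t,F \right)} = - \frac{27 F + 26}{3} = - \frac{26 + 27 F}{3} = - \frac{26}{3} - 9 F$)
$m^{2}{\left(4,-23 \right)} = \left(- \frac{26}{3} - -207\right)^{2} = \left(- \frac{26}{3} + 207\right)^{2} = \left(\frac{595}{3}\right)^{2} = \frac{354025}{9}$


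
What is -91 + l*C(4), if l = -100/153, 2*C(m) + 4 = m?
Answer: -91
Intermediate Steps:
C(m) = -2 + m/2
l = -100/153 (l = -100*1/153 = -100/153 ≈ -0.65359)
-91 + l*C(4) = -91 - 100*(-2 + (1/2)*4)/153 = -91 - 100*(-2 + 2)/153 = -91 - 100/153*0 = -91 + 0 = -91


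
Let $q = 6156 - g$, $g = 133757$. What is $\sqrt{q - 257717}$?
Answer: $i \sqrt{385318} \approx 620.74 i$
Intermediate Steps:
$q = -127601$ ($q = 6156 - 133757 = -127601$)
$\sqrt{q - 257717} = \sqrt{-127601 - 257717} = \sqrt{-385318} = i \sqrt{385318}$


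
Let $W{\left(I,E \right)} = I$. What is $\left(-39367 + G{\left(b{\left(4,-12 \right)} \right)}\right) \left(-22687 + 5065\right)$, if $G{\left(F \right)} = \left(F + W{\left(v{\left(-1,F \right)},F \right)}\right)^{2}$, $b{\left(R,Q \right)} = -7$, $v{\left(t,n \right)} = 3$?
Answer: $693443322$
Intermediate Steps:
$G{\left(F \right)} = \left(3 + F\right)^{2}$ ($G{\left(F \right)} = \left(F + 3\right)^{2} = \left(3 + F\right)^{2}$)
$\left(-39367 + G{\left(b{\left(4,-12 \right)} \right)}\right) \left(-22687 + 5065\right) = \left(-39367 + \left(3 - 7\right)^{2}\right) \left(-22687 + 5065\right) = \left(-39367 + \left(-4\right)^{2}\right) \left(-17622\right) = \left(-39367 + 16\right) \left(-17622\right) = \left(-39351\right) \left(-17622\right) = 693443322$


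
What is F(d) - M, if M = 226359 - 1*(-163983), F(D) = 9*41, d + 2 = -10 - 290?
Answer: -389973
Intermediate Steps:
d = -302 (d = -2 + (-10 - 290) = -2 - 300 = -302)
F(D) = 369
M = 390342 (M = 226359 + 163983 = 390342)
F(d) - M = 369 - 1*390342 = 369 - 390342 = -389973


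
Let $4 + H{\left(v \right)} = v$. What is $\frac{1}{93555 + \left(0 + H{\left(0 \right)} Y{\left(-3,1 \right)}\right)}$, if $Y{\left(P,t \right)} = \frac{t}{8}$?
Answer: $\frac{2}{187109} \approx 1.0689 \cdot 10^{-5}$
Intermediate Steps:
$Y{\left(P,t \right)} = \frac{t}{8}$ ($Y{\left(P,t \right)} = t \frac{1}{8} = \frac{t}{8}$)
$H{\left(v \right)} = -4 + v$
$\frac{1}{93555 + \left(0 + H{\left(0 \right)} Y{\left(-3,1 \right)}\right)} = \frac{1}{93555 + \left(0 + \left(-4 + 0\right) \frac{1}{8} \cdot 1\right)} = \frac{1}{93555 + \left(0 - \frac{1}{2}\right)} = \frac{1}{93555 - \frac{1}{2}} = \frac{1}{\frac{187109}{2}} = \frac{2}{187109}$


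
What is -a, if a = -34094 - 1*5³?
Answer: 34219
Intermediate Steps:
a = -34219 (a = -34094 - 1*125 = -34094 - 125 = -34219)
-a = -1*(-34219) = 34219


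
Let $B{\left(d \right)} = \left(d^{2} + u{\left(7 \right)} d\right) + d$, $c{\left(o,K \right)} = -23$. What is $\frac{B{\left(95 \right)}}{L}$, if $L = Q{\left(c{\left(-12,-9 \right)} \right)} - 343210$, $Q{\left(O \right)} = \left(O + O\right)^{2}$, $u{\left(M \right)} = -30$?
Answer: $- \frac{1045}{56849} \approx -0.018382$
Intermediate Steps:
$Q{\left(O \right)} = 4 O^{2}$ ($Q{\left(O \right)} = \left(2 O\right)^{2} = 4 O^{2}$)
$L = -341094$ ($L = 4 \left(-23\right)^{2} - 343210 = 4 \cdot 529 - 343210 = 2116 - 343210 = -341094$)
$B{\left(d \right)} = d^{2} - 29 d$ ($B{\left(d \right)} = \left(d^{2} - 30 d\right) + d = d^{2} - 29 d$)
$\frac{B{\left(95 \right)}}{L} = \frac{95 \left(-29 + 95\right)}{-341094} = 95 \cdot 66 \left(- \frac{1}{341094}\right) = 6270 \left(- \frac{1}{341094}\right) = - \frac{1045}{56849}$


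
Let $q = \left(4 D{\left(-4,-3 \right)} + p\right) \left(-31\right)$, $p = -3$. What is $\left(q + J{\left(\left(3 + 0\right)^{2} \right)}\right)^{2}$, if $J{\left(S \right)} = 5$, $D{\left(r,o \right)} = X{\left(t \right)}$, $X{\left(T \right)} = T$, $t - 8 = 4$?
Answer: $1932100$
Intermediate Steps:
$t = 12$ ($t = 8 + 4 = 12$)
$D{\left(r,o \right)} = 12$
$q = -1395$ ($q = \left(4 \cdot 12 - 3\right) \left(-31\right) = \left(48 - 3\right) \left(-31\right) = 45 \left(-31\right) = -1395$)
$\left(q + J{\left(\left(3 + 0\right)^{2} \right)}\right)^{2} = \left(-1395 + 5\right)^{2} = \left(-1390\right)^{2} = 1932100$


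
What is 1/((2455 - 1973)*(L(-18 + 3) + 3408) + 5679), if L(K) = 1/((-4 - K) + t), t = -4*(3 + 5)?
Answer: 21/34614553 ≈ 6.0668e-7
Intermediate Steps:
t = -32 (t = -4*8 = -32)
L(K) = 1/(-36 - K) (L(K) = 1/((-4 - K) - 32) = 1/(-36 - K))
1/((2455 - 1973)*(L(-18 + 3) + 3408) + 5679) = 1/((2455 - 1973)*(-1/(36 + (-18 + 3)) + 3408) + 5679) = 1/(482*(-1/(36 - 15) + 3408) + 5679) = 1/(482*(-1/21 + 3408) + 5679) = 1/(482*(71567/21) + 5679) = 1/(34495294/21 + 5679) = 1/(34614553/21) = 21/34614553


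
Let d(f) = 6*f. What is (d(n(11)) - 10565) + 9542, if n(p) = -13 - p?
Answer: -1167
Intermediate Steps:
(d(n(11)) - 10565) + 9542 = (6*(-13 - 1*11) - 10565) + 9542 = (6*(-13 - 11) - 10565) + 9542 = (6*(-24) - 10565) + 9542 = (-144 - 10565) + 9542 = -10709 + 9542 = -1167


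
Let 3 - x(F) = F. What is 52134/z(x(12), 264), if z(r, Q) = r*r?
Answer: 17378/27 ≈ 643.63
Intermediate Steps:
x(F) = 3 - F
z(r, Q) = r**2
52134/z(x(12), 264) = 52134/((3 - 1*12)**2) = 52134/((3 - 12)**2) = 52134/((-9)**2) = 52134/81 = 52134*(1/81) = 17378/27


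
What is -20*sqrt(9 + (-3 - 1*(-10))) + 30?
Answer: -50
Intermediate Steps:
-20*sqrt(9 + (-3 - 1*(-10))) + 30 = -20*sqrt(9 + (-3 + 10)) + 30 = -20*sqrt(9 + 7) + 30 = -20*sqrt(16) + 30 = -20*4 + 30 = -80 + 30 = -50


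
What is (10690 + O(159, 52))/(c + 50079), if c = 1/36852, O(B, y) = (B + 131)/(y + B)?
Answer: 83133689760/389402886199 ≈ 0.21349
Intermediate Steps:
O(B, y) = (131 + B)/(B + y)
c = 1/36852 ≈ 2.7136e-5
(10690 + O(159, 52))/(c + 50079) = (10690 + (131 + 159)/(159 + 52))/(1/36852 + 50079) = (10690 + 290/211)/(1845511309/36852) = (10690 + (1/211)*290)*(36852/1845511309) = (10690 + 290/211)*(36852/1845511309) = (2255880/211)*(36852/1845511309) = 83133689760/389402886199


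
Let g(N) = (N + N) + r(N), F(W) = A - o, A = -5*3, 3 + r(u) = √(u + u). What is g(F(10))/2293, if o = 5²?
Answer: -83/2293 + 4*I*√5/2293 ≈ -0.036197 + 0.0039007*I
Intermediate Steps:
o = 25
r(u) = -3 + √2*√u (r(u) = -3 + √(u + u) = -3 + √(2*u) = -3 + √2*√u)
A = -15
F(W) = -40 (F(W) = -15 - 1*25 = -15 - 25 = -40)
g(N) = -3 + 2*N + √2*√N (g(N) = (N + N) + (-3 + √2*√N) = 2*N + (-3 + √2*√N) = -3 + 2*N + √2*√N)
g(F(10))/2293 = (-3 + 2*(-40) + √2*√(-40))/2293 = (-3 - 80 + √2*(2*I*√10))*(1/2293) = (-3 - 80 + 4*I*√5)*(1/2293) = (-83 + 4*I*√5)*(1/2293) = -83/2293 + 4*I*√5/2293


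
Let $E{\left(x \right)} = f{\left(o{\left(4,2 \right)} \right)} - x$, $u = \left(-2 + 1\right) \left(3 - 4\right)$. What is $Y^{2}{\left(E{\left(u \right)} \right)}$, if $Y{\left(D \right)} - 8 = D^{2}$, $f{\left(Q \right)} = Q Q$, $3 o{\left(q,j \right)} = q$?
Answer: $\frac{485809}{6561} \approx 74.045$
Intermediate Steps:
$o{\left(q,j \right)} = \frac{q}{3}$
$f{\left(Q \right)} = Q^{2}$
$u = 1$ ($u = \left(-1\right) \left(-1\right) = 1$)
$E{\left(x \right)} = \frac{16}{9} - x$ ($E{\left(x \right)} = \left(\frac{1}{3} \cdot 4\right)^{2} - x = \left(\frac{4}{3}\right)^{2} - x = \frac{16}{9} - x$)
$Y{\left(D \right)} = 8 + D^{2}$
$Y^{2}{\left(E{\left(u \right)} \right)} = \left(8 + \left(\frac{16}{9} - 1\right)^{2}\right)^{2} = \left(8 + \left(\frac{7}{9}\right)^{2}\right)^{2} = \left(8 + \frac{49}{81}\right)^{2} = \left(\frac{697}{81}\right)^{2} = \frac{485809}{6561}$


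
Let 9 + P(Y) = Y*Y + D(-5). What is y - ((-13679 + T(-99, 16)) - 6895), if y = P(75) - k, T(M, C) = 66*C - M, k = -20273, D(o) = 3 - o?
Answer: 45316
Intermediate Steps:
T(M, C) = -M + 66*C
P(Y) = -1 + Y² (P(Y) = -9 + (Y*Y + (3 - 1*(-5))) = -9 + (Y² + (3 + 5)) = -9 + (Y² + 8) = -9 + (8 + Y²) = -1 + Y²)
y = 25897 (y = (-1 + 75²) - 1*(-20273) = (-1 + 5625) + 20273 = 5624 + 20273 = 25897)
y - ((-13679 + T(-99, 16)) - 6895) = 25897 - ((-13679 + (-1*(-99) + 66*16)) - 6895) = 25897 - ((-13679 + (99 + 1056)) - 6895) = 25897 - ((-13679 + 1155) - 6895) = 25897 - (-12524 - 6895) = 25897 - 1*(-19419) = 25897 + 19419 = 45316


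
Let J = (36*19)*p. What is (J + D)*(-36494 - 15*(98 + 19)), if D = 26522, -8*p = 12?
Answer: -975196504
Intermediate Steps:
p = -3/2 (p = -1/8*12 = -3/2 ≈ -1.5000)
J = -1026 (J = (36*19)*(-3/2) = 684*(-3/2) = -1026)
(J + D)*(-36494 - 15*(98 + 19)) = (-1026 + 26522)*(-36494 - 15*(98 + 19)) = 25496*(-36494 - 15*117) = 25496*(-36494 - 1755) = 25496*(-38249) = -975196504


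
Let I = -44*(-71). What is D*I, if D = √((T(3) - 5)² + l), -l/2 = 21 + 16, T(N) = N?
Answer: 3124*I*√70 ≈ 26137.0*I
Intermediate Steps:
l = -74 (l = -2*(21 + 16) = -2*37 = -74)
D = I*√70 (D = √((3 - 5)² - 74) = √((-2)² - 74) = √(4 - 74) = √(-70) = I*√70 ≈ 8.3666*I)
I = 3124
D*I = (I*√70)*3124 = 3124*I*√70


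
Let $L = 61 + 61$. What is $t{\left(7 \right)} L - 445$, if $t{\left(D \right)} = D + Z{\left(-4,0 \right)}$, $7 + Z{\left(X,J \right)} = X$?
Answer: $-933$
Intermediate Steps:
$Z{\left(X,J \right)} = -7 + X$
$L = 122$
$t{\left(D \right)} = -11 + D$ ($t{\left(D \right)} = D - 11 = -11 + D$)
$t{\left(7 \right)} L - 445 = \left(-11 + 7\right) 122 - 445 = \left(-4\right) 122 - 445 = -488 - 445 = -933$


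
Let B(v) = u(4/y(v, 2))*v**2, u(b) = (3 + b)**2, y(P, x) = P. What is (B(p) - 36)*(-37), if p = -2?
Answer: 1184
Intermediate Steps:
B(v) = v**2*(3 + 4/v)**2 (B(v) = (3 + 4/v)**2*v**2 = v**2*(3 + 4/v)**2)
(B(p) - 36)*(-37) = ((4 + 3*(-2))**2 - 36)*(-37) = ((4 - 6)**2 - 36)*(-37) = ((-2)**2 - 36)*(-37) = (4 - 36)*(-37) = -32*(-37) = 1184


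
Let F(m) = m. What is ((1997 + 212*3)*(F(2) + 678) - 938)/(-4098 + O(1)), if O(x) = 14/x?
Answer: -894751/2042 ≈ -438.17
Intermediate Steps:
((1997 + 212*3)*(F(2) + 678) - 938)/(-4098 + O(1)) = ((1997 + 212*3)*(2 + 678) - 938)/(-4098 + 14/1) = ((1997 + 636)*680 - 938)/(-4098 + 14*1) = (2633*680 - 938)/(-4098 + 14) = (1790440 - 938)/(-4084) = 1789502*(-1/4084) = -894751/2042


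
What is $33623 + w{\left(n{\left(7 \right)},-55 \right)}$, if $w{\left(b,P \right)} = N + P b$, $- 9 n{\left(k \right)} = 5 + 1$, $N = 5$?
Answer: $\frac{100994}{3} \approx 33665.0$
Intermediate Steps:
$n{\left(k \right)} = - \frac{2}{3}$ ($n{\left(k \right)} = - \frac{5 + 1}{9} = \left(- \frac{1}{9}\right) 6 = - \frac{2}{3}$)
$w{\left(b,P \right)} = 5 + P b$
$33623 + w{\left(n{\left(7 \right)},-55 \right)} = 33623 + \left(5 - - \frac{110}{3}\right) = 33623 + \left(5 + \frac{110}{3}\right) = 33623 + \frac{125}{3} = \frac{100994}{3}$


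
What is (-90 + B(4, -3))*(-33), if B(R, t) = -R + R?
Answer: 2970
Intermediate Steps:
B(R, t) = 0
(-90 + B(4, -3))*(-33) = (-90 + 0)*(-33) = -90*(-33) = 2970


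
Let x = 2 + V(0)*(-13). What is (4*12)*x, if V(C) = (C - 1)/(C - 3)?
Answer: -112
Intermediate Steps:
V(C) = (-1 + C)/(-3 + C)
x = -7/3 (x = 2 + ((-1 + 0)/(-3 + 0))*(-13) = 2 + (-1/(-3))*(-13) = 2 - 1/3*(-1)*(-13) = 2 + (1/3)*(-13) = 2 - 13/3 = -7/3 ≈ -2.3333)
(4*12)*x = (4*12)*(-7/3) = 48*(-7/3) = -112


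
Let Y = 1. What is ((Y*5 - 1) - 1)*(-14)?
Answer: -42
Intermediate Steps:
((Y*5 - 1) - 1)*(-14) = ((1*5 - 1) - 1)*(-14) = ((5 - 1) - 1)*(-14) = (4 - 1)*(-14) = 3*(-14) = -42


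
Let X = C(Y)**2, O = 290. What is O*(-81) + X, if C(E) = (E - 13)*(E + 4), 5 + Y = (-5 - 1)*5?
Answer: 2190654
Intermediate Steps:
Y = -35 (Y = -5 + (-5 - 1)*5 = -5 - 6*5 = -5 - 30 = -35)
C(E) = (-13 + E)*(4 + E)
X = 2214144 (X = (-52 + (-35)**2 - 9*(-35))**2 = (-52 + 1225 + 315)**2 = 1488**2 = 2214144)
O*(-81) + X = 290*(-81) + 2214144 = -23490 + 2214144 = 2190654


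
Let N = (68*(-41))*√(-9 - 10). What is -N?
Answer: 2788*I*√19 ≈ 12153.0*I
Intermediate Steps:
N = -2788*I*√19 ≈ -12153.0*I
-N = -(-2788)*I*√19 = 2788*I*√19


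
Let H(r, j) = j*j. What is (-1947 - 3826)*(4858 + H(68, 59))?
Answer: -48141047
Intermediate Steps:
H(r, j) = j²
(-1947 - 3826)*(4858 + H(68, 59)) = (-1947 - 3826)*(4858 + 59²) = -5773*(4858 + 3481) = -5773*8339 = -48141047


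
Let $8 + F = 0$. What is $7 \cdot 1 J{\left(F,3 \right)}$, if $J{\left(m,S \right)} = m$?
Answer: $-56$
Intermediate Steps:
$F = -8$ ($F = -8 + 0 = -8$)
$7 \cdot 1 J{\left(F,3 \right)} = 7 \cdot 1 \left(-8\right) = 7 \left(-8\right) = -56$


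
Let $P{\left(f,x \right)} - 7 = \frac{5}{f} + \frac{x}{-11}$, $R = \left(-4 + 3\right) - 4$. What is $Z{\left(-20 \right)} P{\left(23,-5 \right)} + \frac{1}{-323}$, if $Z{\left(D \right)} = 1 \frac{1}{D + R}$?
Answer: $- \frac{633268}{2042975} \approx -0.30997$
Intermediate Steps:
$R = -5$ ($R = -1 - 4 = -5$)
$P{\left(f,x \right)} = 7 + \frac{5}{f} - \frac{x}{11}$ ($P{\left(f,x \right)} = 7 + \left(\frac{5}{f} + \frac{x}{-11}\right) = 7 + \left(\frac{5}{f} + x \left(- \frac{1}{11}\right)\right) = 7 - \left(- \frac{5}{f} + \frac{x}{11}\right) = 7 + \frac{5}{f} - \frac{x}{11}$)
$Z{\left(D \right)} = \frac{1}{-5 + D}$ ($Z{\left(D \right)} = 1 \frac{1}{D - 5} = 1 \frac{1}{-5 + D} = \frac{1}{-5 + D}$)
$Z{\left(-20 \right)} P{\left(23,-5 \right)} + \frac{1}{-323} = \frac{7 + \frac{5}{23} - - \frac{5}{11}}{-5 - 20} + \frac{1}{-323} = \frac{7 + 5 \cdot \frac{1}{23} + \frac{5}{11}}{-25} - \frac{1}{323} = - \frac{7 + \frac{5}{23} + \frac{5}{11}}{25} - \frac{1}{323} = \left(- \frac{1}{25}\right) \frac{1941}{253} - \frac{1}{323} = - \frac{1941}{6325} - \frac{1}{323} = - \frac{633268}{2042975}$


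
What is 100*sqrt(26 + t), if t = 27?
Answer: 100*sqrt(53) ≈ 728.01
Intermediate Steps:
100*sqrt(26 + t) = 100*sqrt(26 + 27) = 100*sqrt(53)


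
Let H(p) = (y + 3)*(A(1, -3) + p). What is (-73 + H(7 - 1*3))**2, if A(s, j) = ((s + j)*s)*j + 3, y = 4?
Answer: 324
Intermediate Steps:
A(s, j) = 3 + j*s*(j + s) (A(s, j) = ((j + s)*s)*j + 3 = (s*(j + s))*j + 3 = j*s*(j + s) + 3 = 3 + j*s*(j + s))
H(p) = 63 + 7*p (H(p) = (4 + 3)*((3 - 3*1**2 + 1*(-3)**2) + p) = 7*((3 - 3*1 + 1*9) + p) = 7*((3 - 3 + 9) + p) = 7*(9 + p) = 63 + 7*p)
(-73 + H(7 - 1*3))**2 = (-73 + (63 + 7*(7 - 1*3)))**2 = (-73 + (63 + 7*(7 - 3)))**2 = (-73 + (63 + 7*4))**2 = (-73 + (63 + 28))**2 = (-73 + 91)**2 = 18**2 = 324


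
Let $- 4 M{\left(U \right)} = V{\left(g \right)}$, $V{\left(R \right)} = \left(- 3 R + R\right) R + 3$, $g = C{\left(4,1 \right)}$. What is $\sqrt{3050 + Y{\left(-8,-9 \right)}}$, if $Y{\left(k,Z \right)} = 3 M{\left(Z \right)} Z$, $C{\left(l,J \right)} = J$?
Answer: $\frac{\sqrt{12227}}{2} \approx 55.288$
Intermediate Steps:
$g = 1$
$V{\left(R \right)} = 3 - 2 R^{2}$ ($V{\left(R \right)} = - 2 R R + 3 = - 2 R^{2} + 3 = 3 - 2 R^{2}$)
$M{\left(U \right)} = - \frac{1}{4}$ ($M{\left(U \right)} = - \frac{3 - 2 \cdot 1^{2}}{4} = - \frac{3 - 2}{4} = \left(- \frac{1}{4}\right) 1 = - \frac{1}{4}$)
$Y{\left(k,Z \right)} = - \frac{3 Z}{4}$ ($Y{\left(k,Z \right)} = 3 \left(- \frac{1}{4}\right) Z = - \frac{3 Z}{4}$)
$\sqrt{3050 + Y{\left(-8,-9 \right)}} = \sqrt{3050 - - \frac{27}{4}} = \sqrt{3050 + \frac{27}{4}} = \sqrt{\frac{12227}{4}} = \frac{\sqrt{12227}}{2}$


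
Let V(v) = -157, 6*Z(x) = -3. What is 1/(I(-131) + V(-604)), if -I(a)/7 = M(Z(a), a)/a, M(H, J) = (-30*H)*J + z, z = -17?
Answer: -131/34441 ≈ -0.0038036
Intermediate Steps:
Z(x) = -½ (Z(x) = (⅙)*(-3) = -½)
M(H, J) = -17 - 30*H*J (M(H, J) = (-30*H)*J - 17 = -30*H*J - 17 = -17 - 30*H*J)
I(a) = -7*(-17 + 15*a)/a (I(a) = -7*(-17 - 30*(-½)*a)/a = -7*(-17 + 15*a)/a)
1/(I(-131) + V(-604)) = 1/((-105 + 119/(-131)) - 157) = 1/((-105 + 119*(-1/131)) - 157) = 1/((-105 - 119/131) - 157) = 1/(-13874/131 - 157) = 1/(-34441/131) = -131/34441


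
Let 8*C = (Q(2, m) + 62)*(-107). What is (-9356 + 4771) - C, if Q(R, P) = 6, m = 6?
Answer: -7351/2 ≈ -3675.5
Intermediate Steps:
C = -1819/2 (C = ((6 + 62)*(-107))/8 = (68*(-107))/8 = (⅛)*(-7276) = -1819/2 ≈ -909.50)
(-9356 + 4771) - C = (-9356 + 4771) - 1*(-1819/2) = -4585 + 1819/2 = -7351/2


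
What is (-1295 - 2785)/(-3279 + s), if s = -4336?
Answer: 816/1523 ≈ 0.53578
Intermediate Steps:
(-1295 - 2785)/(-3279 + s) = (-1295 - 2785)/(-3279 - 4336) = -4080/(-7615) = -4080*(-1/7615) = 816/1523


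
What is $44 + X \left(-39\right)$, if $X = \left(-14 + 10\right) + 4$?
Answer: $44$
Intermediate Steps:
$X = 0$ ($X = -4 + 4 = 0$)
$44 + X \left(-39\right) = 44 + 0 \left(-39\right) = 44 + 0 = 44$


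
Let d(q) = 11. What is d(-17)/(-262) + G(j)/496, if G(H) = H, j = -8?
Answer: -236/4061 ≈ -0.058114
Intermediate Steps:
d(-17)/(-262) + G(j)/496 = 11/(-262) - 8/496 = 11*(-1/262) - 8*1/496 = -11/262 - 1/62 = -236/4061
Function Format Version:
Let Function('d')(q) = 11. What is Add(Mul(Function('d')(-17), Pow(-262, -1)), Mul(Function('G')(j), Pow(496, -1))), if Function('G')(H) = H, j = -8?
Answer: Rational(-236, 4061) ≈ -0.058114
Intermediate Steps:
Add(Mul(Function('d')(-17), Pow(-262, -1)), Mul(Function('G')(j), Pow(496, -1))) = Add(Mul(11, Pow(-262, -1)), Mul(-8, Pow(496, -1))) = Add(Mul(11, Rational(-1, 262)), Mul(-8, Rational(1, 496))) = Add(Rational(-11, 262), Rational(-1, 62)) = Rational(-236, 4061)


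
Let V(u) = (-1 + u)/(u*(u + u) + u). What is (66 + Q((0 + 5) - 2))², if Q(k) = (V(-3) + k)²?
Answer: 273273961/50625 ≈ 5398.0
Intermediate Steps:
V(u) = (-1 + u)/(u + 2*u²) (V(u) = (-1 + u)/(u*(2*u) + u) = (-1 + u)/(2*u² + u) = (-1 + u)/(u + 2*u²))
Q(k) = (-4/15 + k)² (Q(k) = ((-1 - 3)/((-3)*(1 + 2*(-3))) + k)² = (-⅓*(-4)/(1 - 6) + k)² = (-⅓*(-4)/(-5) + k)² = (-⅓*(-⅕)*(-4) + k)² = (-4/15 + k)²)
(66 + Q((0 + 5) - 2))² = (66 + (-4 + 15*((0 + 5) - 2))²/225)² = (66 + (-4 + 15*(5 - 2))²/225)² = (66 + (-4 + 15*3)²/225)² = (66 + (-4 + 45)²/225)² = (66 + (1/225)*41²)² = (66 + (1/225)*1681)² = (66 + 1681/225)² = (16531/225)² = 273273961/50625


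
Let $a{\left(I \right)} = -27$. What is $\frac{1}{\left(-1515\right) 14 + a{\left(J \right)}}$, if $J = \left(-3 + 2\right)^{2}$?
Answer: $- \frac{1}{21237} \approx -4.7088 \cdot 10^{-5}$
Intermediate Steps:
$J = 1$ ($J = \left(-1\right)^{2} = 1$)
$\frac{1}{\left(-1515\right) 14 + a{\left(J \right)}} = \frac{1}{\left(-1515\right) 14 - 27} = \frac{1}{-21210 - 27} = \frac{1}{-21237} = - \frac{1}{21237}$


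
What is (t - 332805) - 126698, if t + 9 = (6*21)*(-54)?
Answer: -466316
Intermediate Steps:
t = -6813 (t = -9 + (6*21)*(-54) = -9 + 126*(-54) = -9 - 6804 = -6813)
(t - 332805) - 126698 = (-6813 - 332805) - 126698 = -339618 - 126698 = -466316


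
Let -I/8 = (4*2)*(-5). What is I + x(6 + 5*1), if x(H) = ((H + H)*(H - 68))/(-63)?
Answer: 7138/21 ≈ 339.90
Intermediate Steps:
I = 320 (I = -8*4*2*(-5) = -64*(-5) = -8*(-40) = 320)
x(H) = -2*H*(-68 + H)/63 (x(H) = ((2*H)*(-68 + H))*(-1/63) = (2*H*(-68 + H))*(-1/63) = -2*H*(-68 + H)/63)
I + x(6 + 5*1) = 320 + 2*(6 + 5*1)*(68 - (6 + 5*1))/63 = 320 + 2*(6 + 5)*(68 - (6 + 5))/63 = 320 + (2/63)*11*(68 - 1*11) = 320 + (2/63)*11*(68 - 11) = 320 + (2/63)*11*57 = 320 + 418/21 = 7138/21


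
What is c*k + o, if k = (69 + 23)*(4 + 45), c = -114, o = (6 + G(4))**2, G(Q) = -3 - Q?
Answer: -513911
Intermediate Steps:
o = 1 (o = (6 + (-3 - 1*4))**2 = (6 + (-3 - 4))**2 = (6 - 7)**2 = (-1)**2 = 1)
k = 4508 (k = 92*49 = 4508)
c*k + o = -114*4508 + 1 = -513912 + 1 = -513911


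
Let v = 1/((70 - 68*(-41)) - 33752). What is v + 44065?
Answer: 1361344109/30894 ≈ 44065.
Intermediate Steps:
v = -1/30894 (v = 1/((70 + 2788) - 33752) = 1/(2858 - 33752) = 1/(-30894) = -1/30894 ≈ -3.2369e-5)
v + 44065 = -1/30894 + 44065 = 1361344109/30894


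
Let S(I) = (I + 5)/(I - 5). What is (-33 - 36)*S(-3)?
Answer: 69/4 ≈ 17.250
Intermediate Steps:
S(I) = (5 + I)/(-5 + I)
(-33 - 36)*S(-3) = (-33 - 36)*((5 - 3)/(-5 - 3)) = -69*2/(-8) = -(-69)*2/8 = -69*(-¼) = 69/4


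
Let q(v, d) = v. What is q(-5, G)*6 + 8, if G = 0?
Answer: -22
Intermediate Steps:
q(-5, G)*6 + 8 = -5*6 + 8 = -30 + 8 = -22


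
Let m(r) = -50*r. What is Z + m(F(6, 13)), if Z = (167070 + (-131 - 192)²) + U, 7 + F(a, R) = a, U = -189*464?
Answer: 183753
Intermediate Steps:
U = -87696
F(a, R) = -7 + a
Z = 183703 (Z = (167070 + (-131 - 192)²) - 87696 = (167070 + (-323)²) - 87696 = (167070 + 104329) - 87696 = 271399 - 87696 = 183703)
Z + m(F(6, 13)) = 183703 - 50*(-7 + 6) = 183703 - 50*(-1) = 183703 + 50 = 183753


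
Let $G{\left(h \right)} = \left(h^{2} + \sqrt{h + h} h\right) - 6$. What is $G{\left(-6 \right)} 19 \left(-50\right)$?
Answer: $-28500 + 11400 i \sqrt{3} \approx -28500.0 + 19745.0 i$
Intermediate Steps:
$G{\left(h \right)} = -6 + h^{2} + \sqrt{2} h^{\frac{3}{2}}$ ($G{\left(h \right)} = \left(h^{2} + \sqrt{2 h} h\right) - 6 = \left(h^{2} + \sqrt{2} \sqrt{h} h\right) - 6 = \left(h^{2} + \sqrt{2} h^{\frac{3}{2}}\right) - 6 = -6 + h^{2} + \sqrt{2} h^{\frac{3}{2}}$)
$G{\left(-6 \right)} 19 \left(-50\right) = \left(-6 + \left(-6\right)^{2} + \sqrt{2} \left(-6\right)^{\frac{3}{2}}\right) 19 \left(-50\right) = \left(-6 + 36 + \sqrt{2} \left(- 6 i \sqrt{6}\right)\right) 19 \left(-50\right) = \left(-6 + 36 - 12 i \sqrt{3}\right) 19 \left(-50\right) = \left(30 - 12 i \sqrt{3}\right) 19 \left(-50\right) = \left(570 - 228 i \sqrt{3}\right) \left(-50\right) = -28500 + 11400 i \sqrt{3}$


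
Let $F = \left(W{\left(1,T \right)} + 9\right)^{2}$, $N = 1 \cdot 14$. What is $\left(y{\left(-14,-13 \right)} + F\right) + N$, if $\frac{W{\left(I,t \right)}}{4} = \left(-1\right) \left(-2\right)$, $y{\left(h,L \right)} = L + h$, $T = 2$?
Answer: $276$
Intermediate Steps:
$N = 14$
$W{\left(I,t \right)} = 8$ ($W{\left(I,t \right)} = 4 \left(\left(-1\right) \left(-2\right)\right) = 4 \cdot 2 = 8$)
$F = 289$ ($F = \left(8 + 9\right)^{2} = 17^{2} = 289$)
$\left(y{\left(-14,-13 \right)} + F\right) + N = \left(\left(-13 - 14\right) + 289\right) + 14 = \left(-27 + 289\right) + 14 = 262 + 14 = 276$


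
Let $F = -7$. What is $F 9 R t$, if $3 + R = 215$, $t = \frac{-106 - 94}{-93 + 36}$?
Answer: $- \frac{890400}{19} \approx -46863.0$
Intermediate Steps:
$t = \frac{200}{57}$ ($t = - \frac{200}{-57} = \left(-200\right) \left(- \frac{1}{57}\right) = \frac{200}{57} \approx 3.5088$)
$R = 212$ ($R = -3 + 215 = 212$)
$F 9 R t = \left(-7\right) 9 \cdot 212 \cdot \frac{200}{57} = \left(-63\right) 212 \cdot \frac{200}{57} = \left(-13356\right) \frac{200}{57} = - \frac{890400}{19}$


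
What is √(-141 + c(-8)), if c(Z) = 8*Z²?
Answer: √371 ≈ 19.261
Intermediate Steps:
√(-141 + c(-8)) = √(-141 + 8*(-8)²) = √(-141 + 8*64) = √(-141 + 512) = √371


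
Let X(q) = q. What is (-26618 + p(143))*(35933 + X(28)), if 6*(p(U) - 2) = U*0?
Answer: -957137976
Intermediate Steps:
p(U) = 2 (p(U) = 2 + (U*0)/6 = 2 + (⅙)*0 = 2 + 0 = 2)
(-26618 + p(143))*(35933 + X(28)) = (-26618 + 2)*(35933 + 28) = -26616*35961 = -957137976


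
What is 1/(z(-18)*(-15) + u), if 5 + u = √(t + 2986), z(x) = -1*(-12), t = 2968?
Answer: -185/28271 - √5954/28271 ≈ -0.0092732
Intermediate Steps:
z(x) = 12
u = -5 + √5954 (u = -5 + √(2968 + 2986) = -5 + √5954 ≈ 72.162)
1/(z(-18)*(-15) + u) = 1/(12*(-15) + (-5 + √5954)) = 1/(-180 + (-5 + √5954)) = 1/(-185 + √5954)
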